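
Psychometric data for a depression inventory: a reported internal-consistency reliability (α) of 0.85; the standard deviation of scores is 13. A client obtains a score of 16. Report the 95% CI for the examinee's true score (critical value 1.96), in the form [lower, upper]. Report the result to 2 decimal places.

SEM = 13.000 * √(1 − 0.850) = 13.000 * √0.150 ≈ 13.000 * 0.387 ≈ 5.035
1.96 * SEM ≈ 9.868
95% CI: 16 ± 9.868 = [6.132, 25.868]

[6.13, 25.87]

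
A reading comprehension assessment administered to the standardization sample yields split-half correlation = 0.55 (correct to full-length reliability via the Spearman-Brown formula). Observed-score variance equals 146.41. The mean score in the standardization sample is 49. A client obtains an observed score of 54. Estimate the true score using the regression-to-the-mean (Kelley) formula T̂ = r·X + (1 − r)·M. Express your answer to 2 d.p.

52.55

r_full = 2·0.55 / (1 + 0.55) ≈ 0.7097
T̂ = r·X + (1 − r)·M = 0.7097×54 + 0.2903×49 ≈ 38.3226 + 14.2258 ≈ 52.5484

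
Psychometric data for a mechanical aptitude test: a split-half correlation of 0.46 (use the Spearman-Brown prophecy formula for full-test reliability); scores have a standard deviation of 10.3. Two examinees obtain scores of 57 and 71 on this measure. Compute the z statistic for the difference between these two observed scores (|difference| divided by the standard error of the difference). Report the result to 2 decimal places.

1.58

Full-length reliability (Spearman-Brown) = 2(0.46)/(1+0.46) ≃ 0.63014
SEM = 10.30000 * √(1 − 0.63014) = 10.30000 * √0.36986 ≃ 10.30000 * 0.60816 ≃ 6.26409
Standard error of the difference = 6.26409·√2 ≃ 8.85875
z = |57 − 71| / 8.85875 = 14 / 8.85875 ≃ 1.58036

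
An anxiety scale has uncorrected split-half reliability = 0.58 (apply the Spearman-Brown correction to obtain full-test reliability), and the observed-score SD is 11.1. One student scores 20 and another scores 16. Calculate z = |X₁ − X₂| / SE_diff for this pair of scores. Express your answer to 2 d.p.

0.49

Full-length reliability (Spearman-Brown) = 2(0.58)/(1+0.58) ≈ 0.73418
SEM = 11.10000 × √(1 − 0.73418) = 11.10000 × √0.26582 ≈ 11.10000 × 0.51558 ≈ 5.72294
SE_diff = SEM × √2 ≈ 5.72294 × 1.41421 ≈ 8.09346
z = 4 / 8.09346 ≈ 0.49423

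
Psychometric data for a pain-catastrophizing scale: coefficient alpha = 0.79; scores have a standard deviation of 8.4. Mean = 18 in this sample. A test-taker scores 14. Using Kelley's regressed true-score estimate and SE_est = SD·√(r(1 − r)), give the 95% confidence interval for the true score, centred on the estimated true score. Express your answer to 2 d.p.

[8.13, 21.55]

Estimated true score = 0.79000*14 + (1 − 0.79000)*18 ≃ 14.84000
SE_est = SD * √(r(1 − r)) = 8.40000 * √0.16590 ≃ 8.40000 * 0.40731 ≃ 3.42139
95% CI: 14.84000 ± 6.70592 ≃ (8.13408, 21.54592)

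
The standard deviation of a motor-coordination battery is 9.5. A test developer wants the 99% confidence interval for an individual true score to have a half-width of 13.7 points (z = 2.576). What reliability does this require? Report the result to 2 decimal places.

0.69

SEM needed = half-width / z = 13.7/2.576 ≈ 5.318
r = 1 − (5.318/9.5)² ≈ 1 − 0.313 ≈ 0.687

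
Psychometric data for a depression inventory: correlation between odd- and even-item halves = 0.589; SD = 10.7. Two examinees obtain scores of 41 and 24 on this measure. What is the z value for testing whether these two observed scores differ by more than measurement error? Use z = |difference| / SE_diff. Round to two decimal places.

r_full = 2·0.589 / (1 + 0.589) ≈ 0.7413
SEM = 10.7000×√(1 − 0.7413) ≈ 5.4418
SE_diff = √2 × SEM ≈ 7.6959
z = |41 − 24| / 7.6959 = 17 / 7.6959 ≈ 2.2090

2.21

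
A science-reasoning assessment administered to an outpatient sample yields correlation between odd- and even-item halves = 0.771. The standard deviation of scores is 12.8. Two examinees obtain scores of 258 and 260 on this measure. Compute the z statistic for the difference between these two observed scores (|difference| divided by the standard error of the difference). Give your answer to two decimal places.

r_full = 2·0.771 / (1 + 0.771) ≈ 0.8707
SEM = 12.8000 * √(1 − 0.8707) = 12.8000 * √0.1293 ≈ 12.8000 * 0.3596 ≈ 4.6028
Standard error of the difference = 4.6028·√2 ≈ 6.5093
z = 2 / 6.5093 ≈ 0.3073

0.31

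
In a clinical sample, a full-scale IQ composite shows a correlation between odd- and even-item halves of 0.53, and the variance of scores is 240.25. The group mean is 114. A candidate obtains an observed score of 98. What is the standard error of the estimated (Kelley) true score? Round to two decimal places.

7.15

σ = 240.25^(1/2) = 15.500
r_full = 2·0.53 / (1 + 0.53) ≈ 0.693
SE_est = SD · √(r(1 − r)) = 15.500 · √0.213 ≈ 15.500 · 0.461 ≈ 7.151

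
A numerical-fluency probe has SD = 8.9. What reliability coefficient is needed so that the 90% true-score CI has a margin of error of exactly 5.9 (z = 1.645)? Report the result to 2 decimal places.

0.84

Required SEM = 5.9 / 1.645 ≃ 3.5866
Required reliability = 1 − (SEM/SD)² = 1 − 0.1624 ≃ 0.8376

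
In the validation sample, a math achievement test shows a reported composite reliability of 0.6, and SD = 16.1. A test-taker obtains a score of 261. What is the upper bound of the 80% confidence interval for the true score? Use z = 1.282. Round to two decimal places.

274.05

SEM = 16.100 × √(1 − 0.600) = 16.100 × √0.400 ≈ 16.100 × 0.632 ≈ 10.183
1.282 × SEM ≈ 13.054
Upper bound: 261 + 13.054 = 274.054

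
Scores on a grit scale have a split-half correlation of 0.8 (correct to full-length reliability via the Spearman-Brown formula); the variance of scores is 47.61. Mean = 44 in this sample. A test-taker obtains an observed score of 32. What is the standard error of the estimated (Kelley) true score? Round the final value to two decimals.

2.17

σ = 47.61^(1/2) = 6.900
Full-length reliability (Spearman-Brown) = 2(0.8)/(1+0.8) ≈ 0.889
SE_est = SD · √(r(1 − r)) = 6.900 · √0.099 ≈ 6.900 · 0.314 ≈ 2.168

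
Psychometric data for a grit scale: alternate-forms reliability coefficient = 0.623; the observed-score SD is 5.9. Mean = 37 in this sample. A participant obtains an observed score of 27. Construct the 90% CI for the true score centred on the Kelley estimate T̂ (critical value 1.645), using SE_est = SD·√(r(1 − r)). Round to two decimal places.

Estimated true score = 0.623×27 + (1 − 0.623)×37 ≈ 30.770
SE_est = SD × √(r(1 − r)) = 5.900 × √0.235 ≈ 5.900 × 0.485 ≈ 2.859
90% CI: 30.770 ± 4.704 ≈ (26.066, 35.474)

[26.07, 35.47]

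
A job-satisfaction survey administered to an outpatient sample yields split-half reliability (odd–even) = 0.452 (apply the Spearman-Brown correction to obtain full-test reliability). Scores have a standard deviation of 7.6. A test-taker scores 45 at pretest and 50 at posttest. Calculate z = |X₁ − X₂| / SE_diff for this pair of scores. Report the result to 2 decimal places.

r_full = 2·0.452 / (1 + 0.452) ≈ 0.6226
The standard error of measurement is 7.6000·√(1 − 0.6226) ≈ 7.6000·0.6143 ≈ 4.6690.
SE_diff = √2 · SEM ≈ 6.6029
z = |45 − 50| / 6.6029 = 5 / 6.6029 ≈ 0.7572

0.76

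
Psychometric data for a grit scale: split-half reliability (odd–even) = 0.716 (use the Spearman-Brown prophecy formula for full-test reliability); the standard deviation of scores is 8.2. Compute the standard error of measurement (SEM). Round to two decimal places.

3.34

Spearman-Brown: r = 2(0.716) / (1 + 0.716) = 1.432 / 1.716 ≈ 0.834
SEM = 8.200 * √(1 − 0.834) = 8.200 * √0.166 ≈ 8.200 * 0.407 ≈ 3.336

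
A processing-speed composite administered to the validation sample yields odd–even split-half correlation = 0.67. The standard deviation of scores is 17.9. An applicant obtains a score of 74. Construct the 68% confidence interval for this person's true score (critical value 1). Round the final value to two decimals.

[66.04, 81.96]

r_full = 2·0.67 / (1 + 0.67) ≈ 0.8024
SEM = 17.9000 · √(1 − 0.8024) = 17.9000 · √0.1976 ≈ 17.9000 · 0.4445 ≈ 7.9570
Margin = 1 · 7.9570 ≈ 7.9570
Interval: (66.0430, 81.9570)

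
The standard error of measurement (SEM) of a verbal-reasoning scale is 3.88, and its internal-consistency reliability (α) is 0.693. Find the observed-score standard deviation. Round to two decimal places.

7.00

SD = 3.88 / √(1 − 0.693) ≈ 7.003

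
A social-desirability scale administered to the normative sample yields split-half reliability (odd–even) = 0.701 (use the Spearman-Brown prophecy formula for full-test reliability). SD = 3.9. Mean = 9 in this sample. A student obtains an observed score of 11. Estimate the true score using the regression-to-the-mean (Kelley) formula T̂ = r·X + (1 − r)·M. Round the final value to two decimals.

10.65

Spearman-Brown: r = 2(0.701) / (1 + 0.701) = 1.402 / 1.701 ≈ 0.824
T̂ = 0.824(11) + 0.176(9) ≈ 10.648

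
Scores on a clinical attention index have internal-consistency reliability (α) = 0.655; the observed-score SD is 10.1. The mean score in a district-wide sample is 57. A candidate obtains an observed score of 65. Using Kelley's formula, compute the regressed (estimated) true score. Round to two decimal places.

62.24

Estimated true score = 0.65500*65 + (1 − 0.65500)*57 ≈ 62.24000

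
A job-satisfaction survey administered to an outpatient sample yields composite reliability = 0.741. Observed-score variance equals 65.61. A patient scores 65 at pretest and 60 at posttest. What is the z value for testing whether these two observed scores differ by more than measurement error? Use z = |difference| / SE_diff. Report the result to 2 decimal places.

0.86

SD = √65.61 = 8.100
SEM = 8.100 × √(1 − 0.741) = 8.100 × √0.259 ≈ 8.100 × 0.509 ≈ 4.122
Standard error of the difference = 4.122·√2 ≈ 5.830
z = |65 − 60| / 5.830 = 5 / 5.830 ≈ 0.858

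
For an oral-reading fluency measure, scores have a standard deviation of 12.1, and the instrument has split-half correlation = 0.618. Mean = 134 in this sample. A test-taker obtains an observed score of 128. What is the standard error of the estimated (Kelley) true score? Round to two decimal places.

Full-length reliability (Spearman-Brown) = 2(0.618)/(1+0.618) ≃ 0.7639
SE_est = SD · √(r(1 − r)) = 12.1000 · √0.1804 ≃ 12.1000 · 0.4247 ≃ 5.1386

5.14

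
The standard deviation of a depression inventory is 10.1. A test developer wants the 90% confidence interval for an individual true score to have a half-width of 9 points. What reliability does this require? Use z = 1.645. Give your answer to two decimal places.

SEM needed = half-width / z = 9/1.645 ≈ 5.47112
r = 1 − (5.47112/10.1)² ≈ 1 − 0.29343 ≈ 0.70657

0.71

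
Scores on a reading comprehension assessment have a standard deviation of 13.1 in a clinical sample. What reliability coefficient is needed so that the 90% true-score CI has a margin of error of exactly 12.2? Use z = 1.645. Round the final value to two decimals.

Required SEM = 12.2 / 1.645 ≃ 7.4164
Required reliability = 1 − (SEM/SD)² = 1 − 0.3205 ≃ 0.6795

0.68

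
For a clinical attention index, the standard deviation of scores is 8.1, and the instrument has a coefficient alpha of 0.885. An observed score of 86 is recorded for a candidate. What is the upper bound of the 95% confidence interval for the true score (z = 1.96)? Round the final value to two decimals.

The standard error of measurement is 8.1000*√(1 − 0.8850) ≃ 8.1000*0.3391 ≃ 2.7468.
1.96 * SEM ≃ 5.3838
Upper bound: 86 + 5.3838 = 91.3838

91.38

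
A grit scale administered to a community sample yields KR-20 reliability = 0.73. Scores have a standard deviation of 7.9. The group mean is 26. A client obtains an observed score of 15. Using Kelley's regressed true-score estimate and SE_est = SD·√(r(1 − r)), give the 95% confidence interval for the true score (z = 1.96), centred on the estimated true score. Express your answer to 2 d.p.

Estimated true score = 0.7300·15 + (1 − 0.7300)·26 ≃ 17.9700
SE_est = SD · √(r(1 − r)) = 7.9000 · √0.1971 ≃ 7.9000 · 0.4440 ≃ 3.5073
CI = 17.9700 ± 1.96 · 3.5073 → [11.0957, 24.8443]

[11.10, 24.84]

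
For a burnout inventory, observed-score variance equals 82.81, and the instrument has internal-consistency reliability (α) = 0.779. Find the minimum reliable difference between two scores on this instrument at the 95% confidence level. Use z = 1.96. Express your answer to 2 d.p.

11.86

σ = 82.81^(1/2) = 9.100
SEM = 9.100×√(1 − 0.779) ≈ 4.278
SE_diff = √2 × SEM ≈ 6.050
Minimum reliable difference = 1.96 × SE_diff ≈ 1.96 × 6.050 ≈ 11.858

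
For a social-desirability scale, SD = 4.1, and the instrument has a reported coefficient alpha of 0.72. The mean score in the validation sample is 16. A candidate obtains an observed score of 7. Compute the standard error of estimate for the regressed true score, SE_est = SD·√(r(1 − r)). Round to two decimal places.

SE_est = 4.100·√(0.720·0.280) ≈ 1.841

1.84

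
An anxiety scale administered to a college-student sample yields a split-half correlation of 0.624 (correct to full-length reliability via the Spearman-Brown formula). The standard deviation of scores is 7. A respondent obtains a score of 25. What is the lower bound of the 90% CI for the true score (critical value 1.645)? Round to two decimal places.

Full-length reliability (Spearman-Brown) = 2(0.624)/(1+0.624) ≈ 0.7685
The standard error of measurement is 7.0000·√(1 − 0.7685) ≈ 7.0000·0.4812 ≈ 3.3682.
1.645 · SEM ≈ 5.5407
Lower bound: 25 − 5.5407 = 19.4593

19.46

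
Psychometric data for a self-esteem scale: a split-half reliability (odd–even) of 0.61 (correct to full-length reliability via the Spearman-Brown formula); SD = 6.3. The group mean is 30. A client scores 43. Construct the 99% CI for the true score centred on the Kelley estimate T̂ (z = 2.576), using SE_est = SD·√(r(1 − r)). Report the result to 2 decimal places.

r_full = 2·0.61 / (1 + 0.61) ≈ 0.758
T̂ = r·X + (1 − r)·M = 0.758*43 + 0.242*30 ≈ 32.584 + 7.267 ≈ 39.851
SE_est = 6.300*√(0.758*0.242) ≈ 2.699
99% CI: 39.851 ± 6.953 ≈ (32.898, 46.804)

[32.90, 46.80]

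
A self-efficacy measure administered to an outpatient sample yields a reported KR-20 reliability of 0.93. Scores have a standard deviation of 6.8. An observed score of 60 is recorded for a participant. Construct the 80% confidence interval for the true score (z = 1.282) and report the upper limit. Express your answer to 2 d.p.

SEM = 6.800·√(1 − 0.930) ≈ 1.799
Half-width = 1.282·1.799 ≈ 2.306
Upper bound: 60 + 2.306 = 62.306

62.31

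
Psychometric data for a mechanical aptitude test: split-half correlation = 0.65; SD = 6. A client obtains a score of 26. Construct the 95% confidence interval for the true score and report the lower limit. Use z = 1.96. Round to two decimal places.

Spearman-Brown: r = 2(0.65) / (1 + 0.65) = 1.300 / 1.650 ≈ 0.788
SEM = 6.000*√(1 − 0.788) ≈ 2.763
Margin = 1.96 * 2.763 ≈ 5.416
Lower limit = 26 − 5.416 ≈ 20.584

20.58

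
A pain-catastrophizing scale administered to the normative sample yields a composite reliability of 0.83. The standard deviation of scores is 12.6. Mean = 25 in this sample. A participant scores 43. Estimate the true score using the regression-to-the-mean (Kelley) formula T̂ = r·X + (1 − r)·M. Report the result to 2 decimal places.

T̂ = 0.83000(43) + 0.17000(25) ≈ 39.94000

39.94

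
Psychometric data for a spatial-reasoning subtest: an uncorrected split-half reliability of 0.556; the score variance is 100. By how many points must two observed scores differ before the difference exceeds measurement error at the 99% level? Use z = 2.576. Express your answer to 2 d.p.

19.46

SD = √100 = 10.00000
r_full = 2·0.556 / (1 + 0.556) ≈ 0.71465
SEM = 10.00000 × √(1 − 0.71465) = 10.00000 × √0.28535 ≈ 10.00000 × 0.53418 ≈ 5.34179
Standard error of the difference = 5.34179·√2 ≈ 7.55443
Minimum reliable difference = 2.576 × SE_diff ≈ 2.576 × 7.55443 ≈ 19.46021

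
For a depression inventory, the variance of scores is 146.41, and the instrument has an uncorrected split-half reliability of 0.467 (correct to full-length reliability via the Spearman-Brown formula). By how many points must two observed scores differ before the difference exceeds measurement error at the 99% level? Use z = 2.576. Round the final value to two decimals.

26.57

σ = 146.41^(1/2) = 12.1000
r_full = 2·0.467 / (1 + 0.467) ≈ 0.6367
SEM = 12.1000 · √(1 − 0.6367) = 12.1000 · √0.3633 ≈ 12.1000 · 0.6028 ≈ 7.2935
SE_diff = SEM · √2 ≈ 7.2935 · 1.4142 ≈ 10.3145
Minimum reliable difference = 2.576 · SE_diff ≈ 2.576 · 10.3145 ≈ 26.5702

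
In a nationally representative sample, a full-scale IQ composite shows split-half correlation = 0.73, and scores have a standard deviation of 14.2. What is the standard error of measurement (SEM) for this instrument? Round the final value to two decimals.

5.61

Full-length reliability (Spearman-Brown) = 2(0.73)/(1+0.73) ≈ 0.844
The standard error of measurement is 14.200×√(1 − 0.844) ≈ 14.200×0.395 ≈ 5.610.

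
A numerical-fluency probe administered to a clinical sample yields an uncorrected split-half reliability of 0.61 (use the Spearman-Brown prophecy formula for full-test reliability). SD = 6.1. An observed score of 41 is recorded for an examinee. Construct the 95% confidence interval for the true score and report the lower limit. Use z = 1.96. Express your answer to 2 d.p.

r_full = 2·0.61 / (1 + 0.61) ≈ 0.758
SEM = 6.100·√(1 − 0.758) ≈ 3.002
Half-width = 1.96·3.002 ≈ 5.884
Lower bound: 41 − 5.884 = 35.116

35.12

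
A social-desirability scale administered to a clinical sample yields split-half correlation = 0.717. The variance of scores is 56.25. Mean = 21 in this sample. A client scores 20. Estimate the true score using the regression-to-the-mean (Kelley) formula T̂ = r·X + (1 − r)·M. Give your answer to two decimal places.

20.16

Spearman-Brown: r = 2(0.717) / (1 + 0.717) = 1.4340 / 1.7170 ≈ 0.8352
T̂ = 0.8352(20) + 0.1648(21) ≈ 20.1648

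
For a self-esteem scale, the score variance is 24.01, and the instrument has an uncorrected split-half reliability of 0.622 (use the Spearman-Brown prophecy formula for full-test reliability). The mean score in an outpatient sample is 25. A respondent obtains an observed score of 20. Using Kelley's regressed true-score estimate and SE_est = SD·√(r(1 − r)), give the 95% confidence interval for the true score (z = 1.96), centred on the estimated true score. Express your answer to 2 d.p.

SD = √24.01 = 4.9000
Full-length reliability (Spearman-Brown) = 2(0.622)/(1+0.622) ≃ 0.7670
T̂ = 0.7670(20) + 0.2330(25) ≃ 21.1652
SE_est = 4.9000·√[r(1 − r)] ≃ 2.0716
CI = 21.1652 ± 1.96 × 2.0716 → [17.1049, 25.2255]

[17.10, 25.23]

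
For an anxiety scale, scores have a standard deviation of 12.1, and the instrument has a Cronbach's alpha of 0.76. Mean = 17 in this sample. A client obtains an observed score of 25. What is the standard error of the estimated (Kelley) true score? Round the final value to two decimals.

SE_est = 12.1000*√(0.7600*0.2400) ≈ 5.1677

5.17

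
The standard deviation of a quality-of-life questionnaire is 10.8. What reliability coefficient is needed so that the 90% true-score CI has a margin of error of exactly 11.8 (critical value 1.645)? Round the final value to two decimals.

0.56

Required SEM = 11.8 / 1.645 ≈ 7.173
Required reliability = 1 − (SEM/SD)² = 1 − 0.441 ≈ 0.559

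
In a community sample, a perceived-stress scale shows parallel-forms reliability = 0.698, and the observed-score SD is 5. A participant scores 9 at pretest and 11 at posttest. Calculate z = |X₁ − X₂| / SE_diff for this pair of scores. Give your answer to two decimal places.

SEM = 5.0000 × √(1 − 0.6980) = 5.0000 × √0.3020 ≈ 5.0000 × 0.5495 ≈ 2.7477
SE_diff = SEM × √2 ≈ 2.7477 × 1.4142 ≈ 3.8859
z = 2 / 3.8859 ≈ 0.5147

0.51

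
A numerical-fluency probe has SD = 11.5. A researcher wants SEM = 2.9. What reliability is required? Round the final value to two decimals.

Required reliability = 1 − (SEM/SD)² = 1 − 0.06359 ≈ 0.93641

0.94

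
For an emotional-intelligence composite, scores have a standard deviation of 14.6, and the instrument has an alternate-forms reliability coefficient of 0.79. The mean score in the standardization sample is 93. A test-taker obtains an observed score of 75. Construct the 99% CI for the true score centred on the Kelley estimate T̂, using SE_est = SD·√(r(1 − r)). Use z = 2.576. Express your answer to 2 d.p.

Estimated true score = 0.790×75 + (1 − 0.790)×93 ≈ 78.780
SE_est = SD × √(r(1 − r)) = 14.600 × √0.166 ≈ 14.600 × 0.407 ≈ 5.947
99% CI: 78.780 ± 15.319 ≈ (63.461, 94.099)

[63.46, 94.10]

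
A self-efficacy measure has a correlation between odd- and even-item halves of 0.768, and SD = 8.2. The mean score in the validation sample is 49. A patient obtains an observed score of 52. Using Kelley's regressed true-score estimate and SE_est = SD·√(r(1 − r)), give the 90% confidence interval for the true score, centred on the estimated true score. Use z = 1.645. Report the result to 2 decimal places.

Spearman-Brown: r = 2(0.768) / (1 + 0.768) = 1.536 / 1.768 ≈ 0.869
T̂ = 0.869(52) + 0.131(49) ≈ 51.606
SE_est = 8.200·√[r(1 − r)] ≈ 2.769
CI = 51.606 ± 1.645 · 2.769 → [47.052, 56.161]

[47.05, 56.16]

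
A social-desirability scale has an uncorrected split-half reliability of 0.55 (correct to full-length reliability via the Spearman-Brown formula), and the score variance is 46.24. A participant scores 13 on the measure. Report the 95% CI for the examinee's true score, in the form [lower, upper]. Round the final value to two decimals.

SD = √46.24 = 6.8000
Spearman-Brown: r = 2(0.55) / (1 + 0.55) = 1.1000 / 1.5500 ≈ 0.7097
The standard error of measurement is 6.8000·√(1 − 0.7097) ≈ 6.8000·0.5388 ≈ 3.6639.
Half-width = 1.96·3.6639 ≈ 7.1813
Interval: (5.8187, 20.1813)

[5.82, 20.18]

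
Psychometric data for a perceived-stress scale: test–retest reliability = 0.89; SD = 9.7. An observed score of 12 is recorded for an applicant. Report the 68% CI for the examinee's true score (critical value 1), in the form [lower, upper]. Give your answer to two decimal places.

[8.78, 15.22]

SEM = 9.7000×√(1 − 0.8900) ≈ 3.2171
Half-width = 1×3.2171 ≈ 3.2171
68% CI: 12 ± 3.2171 = [8.7829, 15.2171]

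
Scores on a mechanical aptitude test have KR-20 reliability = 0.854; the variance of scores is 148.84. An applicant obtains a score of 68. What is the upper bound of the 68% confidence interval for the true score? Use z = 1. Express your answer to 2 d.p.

SD = √148.84 ≈ 12.200
SEM = 12.200 × √(1 − 0.854) = 12.200 × √0.146 ≈ 12.200 × 0.382 ≈ 4.662
1 × SEM ≈ 4.662
Upper bound: 68 + 4.662 = 72.662

72.66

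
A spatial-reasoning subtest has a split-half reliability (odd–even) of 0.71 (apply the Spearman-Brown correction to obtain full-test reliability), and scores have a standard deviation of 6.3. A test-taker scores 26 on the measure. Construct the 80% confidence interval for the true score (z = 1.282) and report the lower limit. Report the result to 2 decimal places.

Full-length reliability (Spearman-Brown) = 2(0.71)/(1+0.71) ≈ 0.8304
SEM = 6.3000 · √(1 − 0.8304) = 6.3000 · √0.1696 ≈ 6.3000 · 0.4118 ≈ 2.5944
Margin = 1.282 · 2.5944 ≈ 3.3261
Lower bound: 26 − 3.3261 = 22.6739

22.67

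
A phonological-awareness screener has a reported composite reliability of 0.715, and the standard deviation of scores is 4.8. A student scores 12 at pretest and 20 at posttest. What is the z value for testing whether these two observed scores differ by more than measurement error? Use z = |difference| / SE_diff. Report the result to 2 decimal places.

The standard error of measurement is 4.8000·√(1 − 0.7150) ≈ 4.8000·0.5339 ≈ 2.5625.
SE_diff = SEM · √2 ≈ 2.5625 · 1.4142 ≈ 3.6239
z = |12 − 20| / 3.6239 = 8 / 3.6239 ≈ 2.2076

2.21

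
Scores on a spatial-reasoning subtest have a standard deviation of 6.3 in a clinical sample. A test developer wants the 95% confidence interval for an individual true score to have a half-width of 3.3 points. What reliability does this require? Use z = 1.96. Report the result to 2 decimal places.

SEM needed = half-width / z = 3.3/1.96 ≈ 1.6837
r = 1 − (SEM / SD)² = 1 − (1.6837 / 6.3)² ≈ 1 − 0.0714 ≈ 0.9286

0.93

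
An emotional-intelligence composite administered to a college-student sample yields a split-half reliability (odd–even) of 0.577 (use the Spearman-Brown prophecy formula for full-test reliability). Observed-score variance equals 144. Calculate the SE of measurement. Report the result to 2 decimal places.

6.21

SD = √144 = 12.0000
Full-length reliability (Spearman-Brown) = 2(0.577)/(1+0.577) ≃ 0.7318
SEM = 12.0000 * √(1 − 0.7318) = 12.0000 * √0.2682 ≃ 12.0000 * 0.5179 ≃ 6.2149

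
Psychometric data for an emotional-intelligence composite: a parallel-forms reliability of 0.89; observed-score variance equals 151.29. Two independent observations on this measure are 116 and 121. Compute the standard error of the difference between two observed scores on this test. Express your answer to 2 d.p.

σ = 151.29^(1/2) = 12.3000
The standard error of measurement is 12.3000×√(1 − 0.8900) ≃ 12.3000×0.3317 ≃ 4.0794.
SE_diff = √2 × SEM ≃ 5.7692

5.77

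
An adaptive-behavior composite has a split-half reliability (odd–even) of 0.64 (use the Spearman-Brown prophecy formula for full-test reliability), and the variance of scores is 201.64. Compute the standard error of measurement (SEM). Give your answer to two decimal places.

SD = √201.64 ≈ 14.2000
r_full = 2·0.64 / (1 + 0.64) ≈ 0.7805
SEM = 14.2000 · √(1 − 0.7805) = 14.2000 · √0.2195 ≈ 14.2000 · 0.4685 ≈ 6.6530

6.65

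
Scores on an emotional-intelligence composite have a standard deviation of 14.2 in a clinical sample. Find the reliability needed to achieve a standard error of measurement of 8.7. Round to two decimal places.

r = 1 − (8.7000/14.2)² ≃ 1 − 0.3754 ≃ 0.6246

0.62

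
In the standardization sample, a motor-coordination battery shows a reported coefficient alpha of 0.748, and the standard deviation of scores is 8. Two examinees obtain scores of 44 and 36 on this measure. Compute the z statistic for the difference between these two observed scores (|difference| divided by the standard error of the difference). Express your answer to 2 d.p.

SEM = 8.00000 × √(1 − 0.74800) = 8.00000 × √0.25200 ≈ 8.00000 × 0.50200 ≈ 4.01597
SE_diff = √2 × SEM ≈ 5.67944
z = 8 / 5.67944 ≈ 1.40859

1.41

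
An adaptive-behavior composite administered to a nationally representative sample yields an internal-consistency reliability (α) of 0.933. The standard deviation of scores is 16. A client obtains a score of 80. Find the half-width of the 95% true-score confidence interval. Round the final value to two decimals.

8.12

SEM = 16.0000 * √(1 − 0.9330) = 16.0000 * √0.0670 ≃ 16.0000 * 0.2588 ≃ 4.1415
Margin = 1.96 * 4.1415 ≃ 8.1173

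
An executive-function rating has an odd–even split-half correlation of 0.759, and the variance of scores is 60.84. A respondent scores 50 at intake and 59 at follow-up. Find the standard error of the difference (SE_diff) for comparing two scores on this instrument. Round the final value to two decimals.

SD = √60.84 ≈ 7.8000
Full-length reliability (Spearman-Brown) = 2(0.759)/(1+0.759) ≈ 0.8630
SEM = 7.8000 · √(1 − 0.8630) = 7.8000 · √0.1370 ≈ 7.8000 · 0.3701 ≈ 2.8872
Standard error of the difference = 2.8872·√2 ≈ 4.0831

4.08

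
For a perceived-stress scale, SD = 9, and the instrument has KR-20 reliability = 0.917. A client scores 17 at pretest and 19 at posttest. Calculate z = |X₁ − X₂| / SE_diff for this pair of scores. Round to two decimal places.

0.55

SEM = 9.0000 · √(1 − 0.9170) = 9.0000 · √0.0830 ≈ 9.0000 · 0.2881 ≈ 2.5929
Standard error of the difference = 2.5929·√2 ≈ 3.6669
z = |17 − 19| / 3.6669 = 2 / 3.6669 ≈ 0.5454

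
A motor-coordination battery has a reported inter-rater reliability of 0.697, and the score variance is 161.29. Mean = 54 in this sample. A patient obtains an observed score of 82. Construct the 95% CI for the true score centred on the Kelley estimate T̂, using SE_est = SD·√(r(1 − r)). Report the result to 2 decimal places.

SD = √161.29 ≈ 12.700
T̂ = 0.697(82) + 0.303(54) ≈ 73.516
SE_est = 12.700·√(0.697·0.303) ≈ 5.836
CI = 73.516 ± 1.96 · 5.836 → [62.077, 84.955]

[62.08, 84.96]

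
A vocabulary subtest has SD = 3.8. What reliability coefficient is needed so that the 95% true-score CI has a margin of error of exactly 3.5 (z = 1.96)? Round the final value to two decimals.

0.78

Required SEM = 3.5 / 1.96 ≈ 1.786
r = 1 − (1.786/3.8)² ≈ 1 − 0.221 ≈ 0.779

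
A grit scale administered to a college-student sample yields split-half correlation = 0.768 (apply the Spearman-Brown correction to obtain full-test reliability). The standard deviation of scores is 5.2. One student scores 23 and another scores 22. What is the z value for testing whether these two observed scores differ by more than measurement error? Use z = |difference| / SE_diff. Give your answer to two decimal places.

Spearman-Brown: r = 2(0.768) / (1 + 0.768) = 1.536 / 1.768 ≈ 0.869
The standard error of measurement is 5.200×√(1 − 0.869) ≈ 5.200×0.362 ≈ 1.884.
SE_diff = SEM × √2 ≈ 1.884 × 1.414 ≈ 2.664
z = 1 / 2.664 ≈ 0.375

0.38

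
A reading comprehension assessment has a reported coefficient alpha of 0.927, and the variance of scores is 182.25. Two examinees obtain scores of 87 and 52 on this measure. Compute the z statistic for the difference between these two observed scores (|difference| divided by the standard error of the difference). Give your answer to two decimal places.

6.79

SD = √182.25 = 13.50000
SEM = 13.50000·√(1 − 0.92700) ≈ 3.64750
Standard error of the difference = 3.64750·√2 ≈ 5.15834
z = 35 / 5.15834 ≈ 6.78512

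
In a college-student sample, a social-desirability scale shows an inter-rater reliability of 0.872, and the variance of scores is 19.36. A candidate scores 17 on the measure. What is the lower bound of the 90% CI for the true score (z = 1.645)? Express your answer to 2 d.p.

14.41

SD = √19.36 ≈ 4.40000
The standard error of measurement is 4.40000×√(1 − 0.87200) ≈ 4.40000×0.35777 ≈ 1.57419.
Margin = 1.645 × 1.57419 ≈ 2.58955
Lower bound: 17 − 2.58955 = 14.41045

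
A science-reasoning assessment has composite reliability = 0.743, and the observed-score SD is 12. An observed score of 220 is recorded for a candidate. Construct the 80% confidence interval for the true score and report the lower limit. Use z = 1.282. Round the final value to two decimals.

212.20

SEM = 12.0000*√(1 − 0.7430) ≃ 6.0834
1.282 * SEM ≃ 7.7989
Lower bound: 220 − 7.7989 = 212.2011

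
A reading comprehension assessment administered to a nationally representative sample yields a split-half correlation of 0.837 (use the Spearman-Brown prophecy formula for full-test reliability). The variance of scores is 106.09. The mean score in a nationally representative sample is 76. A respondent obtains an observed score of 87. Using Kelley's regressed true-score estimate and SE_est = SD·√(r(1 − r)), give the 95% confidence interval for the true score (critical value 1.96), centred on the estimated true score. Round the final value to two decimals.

[80.28, 91.76]

SD = √106.09 = 10.30000
Full-length reliability (Spearman-Brown) = 2(0.837)/(1+0.837) ≈ 0.91127
T̂ = r·X + (1 − r)·M = 0.91127×87 + 0.08873×76 ≈ 79.28035 + 6.74360 ≈ 86.02395
SE_est = 10.30000·√[r(1 − r)] ≈ 2.92887
95% CI: 86.02395 ± 5.74058 ≈ (80.28337, 91.76453)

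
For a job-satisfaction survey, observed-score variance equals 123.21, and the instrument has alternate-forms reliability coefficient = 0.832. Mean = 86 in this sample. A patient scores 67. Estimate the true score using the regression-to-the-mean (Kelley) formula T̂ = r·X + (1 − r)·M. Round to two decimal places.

Estimated true score = 0.8320·67 + (1 − 0.8320)·86 ≃ 70.1920

70.19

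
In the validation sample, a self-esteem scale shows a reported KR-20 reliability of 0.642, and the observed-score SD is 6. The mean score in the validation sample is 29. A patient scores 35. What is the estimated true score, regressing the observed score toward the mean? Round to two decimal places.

32.85

T̂ = 0.64200(35) + 0.35800(29) ≈ 32.85200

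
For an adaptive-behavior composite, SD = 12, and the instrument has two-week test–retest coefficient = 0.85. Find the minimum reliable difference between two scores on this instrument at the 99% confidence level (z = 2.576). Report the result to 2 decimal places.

16.93

SEM = 12.0000 · √(1 − 0.8500) = 12.0000 · √0.1500 ≈ 12.0000 · 0.3873 ≈ 4.6476
SE_diff = √2 · SEM ≈ 6.5727
Minimum reliable difference = 2.576 · SE_diff ≈ 2.576 · 6.5727 ≈ 16.9312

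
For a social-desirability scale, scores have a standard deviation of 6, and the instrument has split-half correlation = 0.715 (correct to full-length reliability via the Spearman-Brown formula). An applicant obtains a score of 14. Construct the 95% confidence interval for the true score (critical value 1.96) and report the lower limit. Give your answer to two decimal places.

Full-length reliability (Spearman-Brown) = 2(0.715)/(1+0.715) ≈ 0.834
SEM = 6.000 * √(1 − 0.834) = 6.000 * √0.166 ≈ 6.000 * 0.408 ≈ 2.446
Margin = 1.96 * 2.446 ≈ 4.794
Lower limit = 14 − 4.794 ≈ 9.206

9.21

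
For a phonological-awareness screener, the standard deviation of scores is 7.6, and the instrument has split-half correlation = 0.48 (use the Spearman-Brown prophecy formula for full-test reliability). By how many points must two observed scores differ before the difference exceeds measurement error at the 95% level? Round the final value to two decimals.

Full-length reliability (Spearman-Brown) = 2(0.48)/(1+0.48) ≈ 0.649
The standard error of measurement is 7.600×√(1 − 0.649) ≈ 7.600×0.593 ≈ 4.505.
SE_diff = √2 × SEM ≈ 6.371
Minimum reliable difference = 1.96 × SE_diff ≈ 1.96 × 6.371 ≈ 12.487

12.49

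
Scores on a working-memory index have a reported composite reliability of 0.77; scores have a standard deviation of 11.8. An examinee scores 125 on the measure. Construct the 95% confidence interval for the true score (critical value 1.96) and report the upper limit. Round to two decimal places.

136.09

SEM = 11.800 × √(1 − 0.770) = 11.800 × √0.230 ≈ 11.800 × 0.480 ≈ 5.659
Margin = 1.96 × 5.659 ≈ 11.092
Upper limit = 125 + 11.092 ≈ 136.092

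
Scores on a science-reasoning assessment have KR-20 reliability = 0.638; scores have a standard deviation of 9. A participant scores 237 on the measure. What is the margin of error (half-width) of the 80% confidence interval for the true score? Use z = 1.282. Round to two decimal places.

SEM = 9.0000×√(1 − 0.6380) ≃ 5.4150
1.282 × SEM ≃ 6.9420

6.94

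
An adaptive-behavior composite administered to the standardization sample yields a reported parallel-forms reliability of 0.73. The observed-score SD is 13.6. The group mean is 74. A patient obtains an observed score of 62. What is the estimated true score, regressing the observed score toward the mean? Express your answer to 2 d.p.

T̂ = r·X + (1 − r)·M = 0.7300*62 + 0.2700*74 = 45.2600 + 19.9800 ≈ 65.2400

65.24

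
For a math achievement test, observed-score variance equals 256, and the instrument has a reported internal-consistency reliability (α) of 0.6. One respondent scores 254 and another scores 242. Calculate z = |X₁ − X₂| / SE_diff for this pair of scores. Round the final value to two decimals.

σ = 256^(1/2) = 16.0000
SEM = 16.0000 · √(1 − 0.6000) = 16.0000 · √0.4000 ≈ 16.0000 · 0.6325 ≈ 10.1193
SE_diff = √2 · SEM ≈ 14.3108
z = 12 / 14.3108 ≈ 0.8385

0.84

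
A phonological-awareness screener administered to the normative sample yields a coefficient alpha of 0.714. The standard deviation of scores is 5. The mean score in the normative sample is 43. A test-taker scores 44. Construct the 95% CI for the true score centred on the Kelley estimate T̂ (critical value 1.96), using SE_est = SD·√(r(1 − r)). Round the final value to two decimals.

[39.29, 48.14]

T̂ = 0.7140(44) + 0.2860(43) ≈ 43.7140
SE_est = 5.0000·√[r(1 − r)] ≈ 2.2594
95% CI: 43.7140 ± 4.4285 ≈ (39.2855, 48.1425)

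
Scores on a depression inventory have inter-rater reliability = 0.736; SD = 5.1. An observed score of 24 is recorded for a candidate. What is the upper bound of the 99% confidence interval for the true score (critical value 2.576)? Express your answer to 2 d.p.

SEM = 5.10000×√(1 − 0.73600) ≈ 2.62043
2.576 × SEM ≈ 6.75022
Upper limit = 24 + 6.75022 ≈ 30.75022

30.75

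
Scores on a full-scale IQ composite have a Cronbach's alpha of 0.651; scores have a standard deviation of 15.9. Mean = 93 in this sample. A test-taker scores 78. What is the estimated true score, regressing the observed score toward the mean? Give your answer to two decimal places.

83.24

T̂ = r·X + (1 − r)·M = 0.6510×78 + 0.3490×93 = 50.7780 + 32.4570 ≈ 83.2350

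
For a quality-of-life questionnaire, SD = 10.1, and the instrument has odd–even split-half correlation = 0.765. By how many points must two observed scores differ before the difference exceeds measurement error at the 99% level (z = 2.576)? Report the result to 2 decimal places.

13.43

Spearman-Brown: r = 2(0.765) / (1 + 0.765) = 1.53000 / 1.76500 ≃ 0.86686
SEM = 10.10000 * √(1 − 0.86686) = 10.10000 * √0.13314 ≃ 10.10000 * 0.36489 ≃ 3.68539
SE_diff = SEM * √2 ≃ 3.68539 * 1.41421 ≃ 5.21192
Smallest detectable difference = 2.576*5.21192 ≃ 13.42591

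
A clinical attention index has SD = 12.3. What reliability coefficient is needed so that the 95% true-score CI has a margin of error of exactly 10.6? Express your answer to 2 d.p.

0.81

Required SEM = 10.6 / 1.96 ≈ 5.4082
Required reliability = 1 − (SEM/SD)² = 1 − 0.1933 ≈ 0.8067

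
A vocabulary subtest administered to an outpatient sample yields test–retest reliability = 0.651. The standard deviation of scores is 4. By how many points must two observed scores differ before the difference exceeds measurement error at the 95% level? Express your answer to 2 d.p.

SEM = 4.0000 * √(1 − 0.6510) = 4.0000 * √0.3490 ≃ 4.0000 * 0.5908 ≃ 2.3630
SE_diff = √2 * SEM ≃ 3.3419
Smallest detectable difference = 1.96*3.3419 ≃ 6.5500

6.55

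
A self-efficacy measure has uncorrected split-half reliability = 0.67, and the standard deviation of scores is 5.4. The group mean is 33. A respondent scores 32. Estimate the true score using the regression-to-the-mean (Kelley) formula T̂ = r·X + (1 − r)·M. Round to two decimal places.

r_full = 2·0.67 / (1 + 0.67) ≃ 0.8024
T̂ = 0.8024(32) + 0.1976(33) ≃ 32.1976

32.20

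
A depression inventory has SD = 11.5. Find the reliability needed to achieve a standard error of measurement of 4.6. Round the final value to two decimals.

r = 1 − (SEM / SD)² = 1 − (4.6000 / 11.5)² ≈ 1 − 0.1600 ≈ 0.8400

0.84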